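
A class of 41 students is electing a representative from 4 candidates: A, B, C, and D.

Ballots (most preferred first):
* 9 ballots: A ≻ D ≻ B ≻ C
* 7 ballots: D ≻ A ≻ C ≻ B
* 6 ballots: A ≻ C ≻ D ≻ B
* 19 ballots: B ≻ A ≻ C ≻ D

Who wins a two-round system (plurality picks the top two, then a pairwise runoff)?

Round 1 first-place votes: A 15, B 19, C 0, D 7. B and A advance.
Runoff: B is ranked above A on 19 ballots, A above B on 22.

A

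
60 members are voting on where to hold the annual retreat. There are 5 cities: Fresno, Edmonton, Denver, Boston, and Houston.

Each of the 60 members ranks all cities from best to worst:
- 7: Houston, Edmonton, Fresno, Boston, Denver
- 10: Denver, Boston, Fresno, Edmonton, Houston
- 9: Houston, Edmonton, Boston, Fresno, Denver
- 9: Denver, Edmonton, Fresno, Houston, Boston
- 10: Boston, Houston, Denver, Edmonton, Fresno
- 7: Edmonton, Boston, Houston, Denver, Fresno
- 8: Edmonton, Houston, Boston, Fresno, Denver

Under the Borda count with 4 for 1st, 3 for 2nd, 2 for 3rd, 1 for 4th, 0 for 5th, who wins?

Edmonton

Fresno: 7×2 + 10×2 + 9×1 + 9×2 + 10×0 + 7×0 + 8×1 = 69
Edmonton: 7×3 + 10×1 + 9×3 + 9×3 + 10×1 + 7×4 + 8×4 = 155
Denver: 7×0 + 10×4 + 9×0 + 9×4 + 10×2 + 7×1 + 8×0 = 103
Boston: 7×1 + 10×3 + 9×2 + 9×0 + 10×4 + 7×3 + 8×2 = 132
Houston: 7×4 + 10×0 + 9×4 + 9×1 + 10×3 + 7×2 + 8×3 = 141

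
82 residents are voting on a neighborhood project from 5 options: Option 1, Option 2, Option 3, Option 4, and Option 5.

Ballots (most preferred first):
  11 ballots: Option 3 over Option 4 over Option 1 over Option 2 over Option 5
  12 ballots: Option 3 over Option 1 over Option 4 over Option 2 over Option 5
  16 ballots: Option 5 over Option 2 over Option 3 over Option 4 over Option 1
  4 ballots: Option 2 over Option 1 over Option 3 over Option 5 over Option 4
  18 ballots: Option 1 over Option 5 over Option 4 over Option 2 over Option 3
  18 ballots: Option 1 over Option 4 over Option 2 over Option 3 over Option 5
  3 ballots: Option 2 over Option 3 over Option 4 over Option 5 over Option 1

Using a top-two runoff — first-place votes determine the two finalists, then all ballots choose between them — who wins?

Option 3

Round 1 first-place votes: Option 1 36, Option 2 7, Option 3 23, Option 4 0, Option 5 16. Option 1 and Option 3 advance.
Runoff: Option 1 is ranked above Option 3 on 40 ballots, Option 3 above Option 1 on 42.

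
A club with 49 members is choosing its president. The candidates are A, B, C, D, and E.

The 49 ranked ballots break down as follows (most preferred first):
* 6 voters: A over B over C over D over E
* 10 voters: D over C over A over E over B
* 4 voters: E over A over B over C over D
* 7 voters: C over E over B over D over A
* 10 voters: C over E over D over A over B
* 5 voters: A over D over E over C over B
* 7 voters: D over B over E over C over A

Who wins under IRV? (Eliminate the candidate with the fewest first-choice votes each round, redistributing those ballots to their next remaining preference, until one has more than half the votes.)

Round 1: A 11, B 0, C 17, D 17, E 4. B eliminated.
Round 2: A 11, C 17, D 17, E 4. E eliminated.
Round 3: A 15, C 17, D 17. A eliminated.
Round 4: C 27, D 22. C has a majority (≥25).

C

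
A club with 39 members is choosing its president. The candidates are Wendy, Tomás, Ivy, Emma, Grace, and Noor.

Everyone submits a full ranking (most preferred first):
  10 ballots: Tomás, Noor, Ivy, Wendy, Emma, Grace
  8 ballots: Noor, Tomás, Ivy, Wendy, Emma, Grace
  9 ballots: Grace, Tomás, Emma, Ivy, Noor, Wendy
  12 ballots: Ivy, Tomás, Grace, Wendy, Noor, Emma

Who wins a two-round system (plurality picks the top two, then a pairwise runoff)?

Round 1 first-place votes: Wendy 0, Tomás 10, Ivy 12, Emma 0, Grace 9, Noor 8. Ivy and Tomás advance.
Runoff: Ivy is ranked above Tomás on 12 ballots, Tomás above Ivy on 27.

Tomás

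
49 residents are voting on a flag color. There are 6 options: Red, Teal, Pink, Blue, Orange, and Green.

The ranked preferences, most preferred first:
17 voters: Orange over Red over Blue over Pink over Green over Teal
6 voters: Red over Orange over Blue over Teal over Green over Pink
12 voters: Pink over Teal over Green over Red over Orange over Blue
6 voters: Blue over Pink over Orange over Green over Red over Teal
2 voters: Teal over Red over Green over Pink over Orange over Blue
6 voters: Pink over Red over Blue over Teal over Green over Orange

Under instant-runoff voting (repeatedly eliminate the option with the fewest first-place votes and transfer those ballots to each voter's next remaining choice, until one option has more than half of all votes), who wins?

Round 1: Red 6, Teal 2, Pink 18, Blue 6, Orange 17, Green 0. Green eliminated.
Round 2: Red 6, Teal 2, Pink 18, Blue 6, Orange 17. Teal eliminated.
Round 3: Red 8, Pink 18, Blue 6, Orange 17. Blue eliminated.
Round 4: Red 8, Pink 24, Orange 17. Red eliminated.
Round 5: Pink 26, Orange 23. Pink has a majority (≥25).

Pink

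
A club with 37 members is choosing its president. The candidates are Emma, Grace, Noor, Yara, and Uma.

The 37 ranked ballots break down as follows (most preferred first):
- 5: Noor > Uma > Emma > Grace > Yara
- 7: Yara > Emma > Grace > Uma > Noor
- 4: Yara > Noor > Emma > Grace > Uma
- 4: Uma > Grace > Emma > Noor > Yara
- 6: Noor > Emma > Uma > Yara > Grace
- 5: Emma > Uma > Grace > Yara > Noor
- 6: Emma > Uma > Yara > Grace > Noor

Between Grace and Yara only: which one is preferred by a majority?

Grace is ranked above Yara on 14 ballots; Yara above Grace on 23.

Yara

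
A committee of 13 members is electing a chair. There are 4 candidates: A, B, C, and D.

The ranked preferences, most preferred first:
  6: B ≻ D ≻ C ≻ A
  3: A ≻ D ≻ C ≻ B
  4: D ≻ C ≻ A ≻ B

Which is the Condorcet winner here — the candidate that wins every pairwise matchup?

D

D vs A: 10–3
D vs B: 7–6
D vs C: 13–0
D beats every other candidate.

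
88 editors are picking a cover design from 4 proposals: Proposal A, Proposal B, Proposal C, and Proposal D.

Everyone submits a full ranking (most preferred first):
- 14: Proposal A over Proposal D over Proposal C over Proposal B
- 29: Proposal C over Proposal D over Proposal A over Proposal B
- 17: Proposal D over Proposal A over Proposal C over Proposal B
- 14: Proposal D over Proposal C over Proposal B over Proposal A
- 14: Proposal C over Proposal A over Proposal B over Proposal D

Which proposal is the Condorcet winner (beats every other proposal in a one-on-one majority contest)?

Proposal D

Proposal D vs Proposal A: 60–28
Proposal D vs Proposal B: 74–14
Proposal D vs Proposal C: 45–43
Proposal D beats every other proposal.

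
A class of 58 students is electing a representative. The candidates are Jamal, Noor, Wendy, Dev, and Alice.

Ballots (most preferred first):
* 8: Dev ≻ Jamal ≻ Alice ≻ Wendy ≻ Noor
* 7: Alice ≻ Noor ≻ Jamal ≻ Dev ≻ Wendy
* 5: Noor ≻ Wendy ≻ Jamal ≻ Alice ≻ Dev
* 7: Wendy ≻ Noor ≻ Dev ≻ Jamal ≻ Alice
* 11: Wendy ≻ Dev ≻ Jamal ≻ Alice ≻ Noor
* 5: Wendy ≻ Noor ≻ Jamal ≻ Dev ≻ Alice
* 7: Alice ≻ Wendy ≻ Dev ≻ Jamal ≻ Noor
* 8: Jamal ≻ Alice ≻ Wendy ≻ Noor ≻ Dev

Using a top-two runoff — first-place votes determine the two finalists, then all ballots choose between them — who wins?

Round 1 first-place votes: Jamal 8, Noor 5, Wendy 23, Dev 8, Alice 14. Wendy and Alice advance.
Runoff: Wendy is ranked above Alice on 28 ballots, Alice above Wendy on 30.

Alice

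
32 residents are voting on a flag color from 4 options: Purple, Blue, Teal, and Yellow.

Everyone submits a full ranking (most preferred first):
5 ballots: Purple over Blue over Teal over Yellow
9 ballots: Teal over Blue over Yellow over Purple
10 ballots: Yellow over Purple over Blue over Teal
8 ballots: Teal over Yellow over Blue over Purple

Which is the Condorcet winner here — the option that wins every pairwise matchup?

Teal

Teal vs Purple: 17–15
Teal vs Blue: 17–15
Teal vs Yellow: 22–10
Teal beats every other option.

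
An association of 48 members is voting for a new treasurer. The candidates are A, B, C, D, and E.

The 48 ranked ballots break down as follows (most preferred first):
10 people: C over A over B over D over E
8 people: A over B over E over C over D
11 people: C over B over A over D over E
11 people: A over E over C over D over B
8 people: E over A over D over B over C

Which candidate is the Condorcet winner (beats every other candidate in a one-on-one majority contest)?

A vs B: 37–11
A vs C: 27–21
A vs D: 48–0
A vs E: 40–8
A beats every other candidate.

A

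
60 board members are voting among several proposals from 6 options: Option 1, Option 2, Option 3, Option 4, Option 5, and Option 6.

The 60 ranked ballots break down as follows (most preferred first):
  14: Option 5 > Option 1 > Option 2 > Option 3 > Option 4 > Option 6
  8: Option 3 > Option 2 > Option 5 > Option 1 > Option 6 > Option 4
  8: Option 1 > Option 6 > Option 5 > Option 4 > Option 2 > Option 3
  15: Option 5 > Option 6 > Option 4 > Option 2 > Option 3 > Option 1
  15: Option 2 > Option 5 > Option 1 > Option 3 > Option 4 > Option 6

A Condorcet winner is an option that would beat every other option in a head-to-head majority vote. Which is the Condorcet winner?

Option 5

Option 5 vs Option 1: 52–8
Option 5 vs Option 2: 37–23
Option 5 vs Option 3: 52–8
Option 5 vs Option 4: 60–0
Option 5 vs Option 6: 52–8
Option 5 beats every other option.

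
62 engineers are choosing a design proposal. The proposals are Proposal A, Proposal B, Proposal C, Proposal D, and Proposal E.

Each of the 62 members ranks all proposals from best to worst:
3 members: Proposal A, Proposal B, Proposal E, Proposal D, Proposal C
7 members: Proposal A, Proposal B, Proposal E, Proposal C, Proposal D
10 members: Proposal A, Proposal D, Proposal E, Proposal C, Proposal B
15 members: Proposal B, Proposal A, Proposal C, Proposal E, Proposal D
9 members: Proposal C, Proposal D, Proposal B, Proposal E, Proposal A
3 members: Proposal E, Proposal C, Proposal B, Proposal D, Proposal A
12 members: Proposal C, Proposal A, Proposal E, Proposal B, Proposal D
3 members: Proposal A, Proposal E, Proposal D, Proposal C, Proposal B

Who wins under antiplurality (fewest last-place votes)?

Proposal E

Last-place votes: Proposal A 12, Proposal B 13, Proposal C 3, Proposal D 34, Proposal E 0.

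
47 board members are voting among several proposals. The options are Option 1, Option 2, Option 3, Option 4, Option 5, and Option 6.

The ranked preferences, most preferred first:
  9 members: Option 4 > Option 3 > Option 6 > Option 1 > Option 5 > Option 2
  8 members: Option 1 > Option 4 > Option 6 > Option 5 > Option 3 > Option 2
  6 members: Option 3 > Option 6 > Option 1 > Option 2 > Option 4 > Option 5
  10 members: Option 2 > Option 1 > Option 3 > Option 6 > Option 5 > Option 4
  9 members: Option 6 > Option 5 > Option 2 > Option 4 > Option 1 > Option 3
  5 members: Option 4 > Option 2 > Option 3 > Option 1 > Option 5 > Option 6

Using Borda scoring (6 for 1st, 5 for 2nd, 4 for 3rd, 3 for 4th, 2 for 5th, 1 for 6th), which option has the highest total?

Option 6

Option 1: 9×3 + 8×6 + 6×4 + 10×5 + 9×2 + 5×3 = 182
Option 2: 9×1 + 8×1 + 6×3 + 10×6 + 9×4 + 5×5 = 156
Option 3: 9×5 + 8×2 + 6×6 + 10×4 + 9×1 + 5×4 = 166
Option 4: 9×6 + 8×5 + 6×2 + 10×1 + 9×3 + 5×6 = 173
Option 5: 9×2 + 8×3 + 6×1 + 10×2 + 9×5 + 5×2 = 123
Option 6: 9×4 + 8×4 + 6×5 + 10×3 + 9×6 + 5×1 = 187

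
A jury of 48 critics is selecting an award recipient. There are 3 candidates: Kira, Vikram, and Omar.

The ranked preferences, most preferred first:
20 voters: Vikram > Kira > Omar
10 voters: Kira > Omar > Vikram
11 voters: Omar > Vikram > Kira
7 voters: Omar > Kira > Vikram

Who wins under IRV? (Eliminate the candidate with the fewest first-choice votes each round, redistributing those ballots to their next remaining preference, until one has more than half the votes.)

Round 1: Kira 10, Vikram 20, Omar 18. Kira eliminated.
Round 2: Vikram 20, Omar 28. Omar has a majority (≥25).

Omar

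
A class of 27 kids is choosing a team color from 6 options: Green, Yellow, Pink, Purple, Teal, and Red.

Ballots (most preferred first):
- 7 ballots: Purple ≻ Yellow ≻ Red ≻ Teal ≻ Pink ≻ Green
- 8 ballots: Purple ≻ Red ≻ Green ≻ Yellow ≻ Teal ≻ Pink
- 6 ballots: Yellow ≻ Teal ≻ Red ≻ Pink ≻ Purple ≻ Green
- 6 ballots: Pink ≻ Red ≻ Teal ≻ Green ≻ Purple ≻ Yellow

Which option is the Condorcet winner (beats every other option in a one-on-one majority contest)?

Purple

Purple vs Green: 21–6
Purple vs Yellow: 21–6
Purple vs Pink: 15–12
Purple vs Teal: 15–12
Purple vs Red: 15–12
Purple beats every other option.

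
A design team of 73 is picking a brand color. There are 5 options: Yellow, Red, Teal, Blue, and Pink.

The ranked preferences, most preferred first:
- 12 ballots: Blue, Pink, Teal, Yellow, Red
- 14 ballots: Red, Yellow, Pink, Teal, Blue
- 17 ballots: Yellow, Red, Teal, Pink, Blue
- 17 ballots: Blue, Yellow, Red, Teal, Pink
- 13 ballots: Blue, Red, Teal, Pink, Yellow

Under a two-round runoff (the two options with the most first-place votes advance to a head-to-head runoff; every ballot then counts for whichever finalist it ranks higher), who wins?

Blue

Round 1 first-place votes: Yellow 17, Red 14, Teal 0, Blue 42, Pink 0. Blue and Yellow advance.
Runoff: Blue is ranked above Yellow on 42 ballots, Yellow above Blue on 31.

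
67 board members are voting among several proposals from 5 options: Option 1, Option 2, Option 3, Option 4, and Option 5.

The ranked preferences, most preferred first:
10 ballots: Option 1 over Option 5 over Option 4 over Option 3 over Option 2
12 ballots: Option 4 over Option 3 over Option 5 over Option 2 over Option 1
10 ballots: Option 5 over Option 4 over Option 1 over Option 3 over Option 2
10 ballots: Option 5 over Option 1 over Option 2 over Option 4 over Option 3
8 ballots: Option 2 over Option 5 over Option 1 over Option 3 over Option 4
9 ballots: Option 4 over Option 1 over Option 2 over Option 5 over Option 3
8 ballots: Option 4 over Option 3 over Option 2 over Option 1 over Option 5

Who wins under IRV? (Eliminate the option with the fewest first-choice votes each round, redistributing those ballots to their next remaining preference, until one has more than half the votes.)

Option 5

Round 1: Option 1 10, Option 2 8, Option 3 0, Option 4 29, Option 5 20. Option 3 eliminated.
Round 2: Option 1 10, Option 2 8, Option 4 29, Option 5 20. Option 2 eliminated.
Round 3: Option 1 10, Option 4 29, Option 5 28. Option 1 eliminated.
Round 4: Option 4 29, Option 5 38. Option 5 has a majority (≥34).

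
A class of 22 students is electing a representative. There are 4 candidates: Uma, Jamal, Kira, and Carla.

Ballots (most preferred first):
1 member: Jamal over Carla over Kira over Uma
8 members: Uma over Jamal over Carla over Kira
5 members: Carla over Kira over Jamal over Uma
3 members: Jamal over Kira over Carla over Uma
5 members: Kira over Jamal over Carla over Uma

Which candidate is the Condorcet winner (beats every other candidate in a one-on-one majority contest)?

Jamal vs Uma: 14–8
Jamal vs Kira: 12–10
Jamal vs Carla: 17–5
Jamal beats every other candidate.

Jamal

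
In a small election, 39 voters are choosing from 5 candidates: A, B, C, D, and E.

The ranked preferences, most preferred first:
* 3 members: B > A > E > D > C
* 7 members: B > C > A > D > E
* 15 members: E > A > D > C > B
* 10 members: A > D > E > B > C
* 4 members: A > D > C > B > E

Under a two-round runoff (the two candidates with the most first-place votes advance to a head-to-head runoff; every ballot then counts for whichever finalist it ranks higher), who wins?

Round 1 first-place votes: A 14, B 10, C 0, D 0, E 15. E and A advance.
Runoff: E is ranked above A on 15 ballots, A above E on 24.

A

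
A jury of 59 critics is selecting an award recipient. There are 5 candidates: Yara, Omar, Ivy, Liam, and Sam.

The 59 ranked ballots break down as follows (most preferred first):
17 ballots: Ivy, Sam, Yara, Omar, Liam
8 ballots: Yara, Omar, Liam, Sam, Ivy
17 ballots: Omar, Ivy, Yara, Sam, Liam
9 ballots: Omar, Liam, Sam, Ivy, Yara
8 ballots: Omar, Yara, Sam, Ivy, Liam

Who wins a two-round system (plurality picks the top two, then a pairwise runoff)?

Round 1 first-place votes: Yara 8, Omar 34, Ivy 17, Liam 0, Sam 0. Omar and Ivy advance.
Runoff: Omar is ranked above Ivy on 42 ballots, Ivy above Omar on 17.

Omar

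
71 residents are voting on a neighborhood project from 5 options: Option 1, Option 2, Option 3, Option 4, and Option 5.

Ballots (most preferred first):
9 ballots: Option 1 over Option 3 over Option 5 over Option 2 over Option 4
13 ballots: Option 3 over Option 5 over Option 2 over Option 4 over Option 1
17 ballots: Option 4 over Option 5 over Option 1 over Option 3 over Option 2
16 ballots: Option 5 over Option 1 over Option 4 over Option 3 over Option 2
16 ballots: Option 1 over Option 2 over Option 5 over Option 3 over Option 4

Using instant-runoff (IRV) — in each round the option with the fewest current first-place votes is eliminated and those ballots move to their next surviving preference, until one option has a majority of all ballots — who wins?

Round 1: Option 1 25, Option 2 0, Option 3 13, Option 4 17, Option 5 16. Option 2 eliminated.
Round 2: Option 1 25, Option 3 13, Option 4 17, Option 5 16. Option 3 eliminated.
Round 3: Option 1 25, Option 4 17, Option 5 29. Option 4 eliminated.
Round 4: Option 1 25, Option 5 46. Option 5 has a majority (≥36).

Option 5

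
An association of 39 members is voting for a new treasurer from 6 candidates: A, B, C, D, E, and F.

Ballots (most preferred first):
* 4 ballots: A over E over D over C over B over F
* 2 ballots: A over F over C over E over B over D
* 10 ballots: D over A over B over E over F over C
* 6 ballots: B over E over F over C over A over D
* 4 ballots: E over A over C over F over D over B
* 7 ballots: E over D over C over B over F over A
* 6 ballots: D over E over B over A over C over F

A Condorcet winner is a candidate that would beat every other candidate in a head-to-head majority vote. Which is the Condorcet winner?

E

E vs A: 23–16
E vs B: 23–16
E vs C: 37–2
E vs D: 23–16
E vs F: 37–2
E beats every other candidate.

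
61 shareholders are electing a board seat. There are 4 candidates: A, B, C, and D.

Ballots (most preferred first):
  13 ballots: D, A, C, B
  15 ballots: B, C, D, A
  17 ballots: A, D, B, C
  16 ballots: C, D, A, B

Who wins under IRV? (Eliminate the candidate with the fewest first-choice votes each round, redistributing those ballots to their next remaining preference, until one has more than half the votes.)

C

Round 1: A 17, B 15, C 16, D 13. D eliminated.
Round 2: A 30, B 15, C 16. B eliminated.
Round 3: A 30, C 31. C has a majority (≥31).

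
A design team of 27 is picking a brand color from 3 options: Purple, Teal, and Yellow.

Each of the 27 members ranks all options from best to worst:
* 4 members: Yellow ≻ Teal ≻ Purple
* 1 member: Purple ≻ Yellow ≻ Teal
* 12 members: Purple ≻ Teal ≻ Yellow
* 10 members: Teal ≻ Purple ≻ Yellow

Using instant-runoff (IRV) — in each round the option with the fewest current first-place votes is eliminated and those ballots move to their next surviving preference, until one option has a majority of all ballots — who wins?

Round 1: Purple 13, Teal 10, Yellow 4. Yellow eliminated.
Round 2: Purple 13, Teal 14. Teal has a majority (≥14).

Teal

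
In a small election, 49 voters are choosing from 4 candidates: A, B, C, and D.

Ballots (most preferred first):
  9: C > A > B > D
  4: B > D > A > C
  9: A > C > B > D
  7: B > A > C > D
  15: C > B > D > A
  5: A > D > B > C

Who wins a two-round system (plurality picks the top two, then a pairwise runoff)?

Round 1 first-place votes: A 14, B 11, C 24, D 0. C and A advance.
Runoff: C is ranked above A on 24 ballots, A above C on 25.

A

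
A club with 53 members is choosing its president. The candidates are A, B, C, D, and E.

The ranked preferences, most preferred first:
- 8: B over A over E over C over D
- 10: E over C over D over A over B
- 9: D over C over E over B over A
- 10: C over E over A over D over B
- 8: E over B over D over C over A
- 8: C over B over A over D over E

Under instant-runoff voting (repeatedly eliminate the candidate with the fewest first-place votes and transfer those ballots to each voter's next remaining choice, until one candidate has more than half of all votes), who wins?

C

Round 1: A 0, B 8, C 18, D 9, E 18. A eliminated.
Round 2: B 8, C 18, D 9, E 18. B eliminated.
Round 3: C 18, D 9, E 26. D eliminated.
Round 4: C 27, E 26. C has a majority (≥27).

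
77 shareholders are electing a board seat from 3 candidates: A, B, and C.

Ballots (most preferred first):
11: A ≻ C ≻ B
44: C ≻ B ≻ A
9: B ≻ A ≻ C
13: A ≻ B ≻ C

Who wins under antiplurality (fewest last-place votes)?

B

Last-place votes: A 44, B 11, C 22.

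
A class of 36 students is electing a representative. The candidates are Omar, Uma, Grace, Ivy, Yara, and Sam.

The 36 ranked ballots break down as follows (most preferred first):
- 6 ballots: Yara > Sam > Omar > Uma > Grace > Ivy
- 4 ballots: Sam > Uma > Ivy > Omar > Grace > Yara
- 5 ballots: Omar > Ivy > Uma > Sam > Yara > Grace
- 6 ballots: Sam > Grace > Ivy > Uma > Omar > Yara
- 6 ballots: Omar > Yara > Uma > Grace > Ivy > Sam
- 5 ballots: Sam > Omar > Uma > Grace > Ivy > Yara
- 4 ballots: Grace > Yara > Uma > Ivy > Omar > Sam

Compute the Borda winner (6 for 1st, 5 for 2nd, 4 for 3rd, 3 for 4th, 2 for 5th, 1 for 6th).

Omar: 6×4 + 4×3 + 5×6 + 6×2 + 6×6 + 5×5 + 4×2 = 147
Uma: 6×3 + 4×5 + 5×4 + 6×3 + 6×4 + 5×4 + 4×4 = 136
Grace: 6×2 + 4×2 + 5×1 + 6×5 + 6×3 + 5×3 + 4×6 = 112
Ivy: 6×1 + 4×4 + 5×5 + 6×4 + 6×2 + 5×2 + 4×3 = 105
Yara: 6×6 + 4×1 + 5×2 + 6×1 + 6×5 + 5×1 + 4×5 = 111
Sam: 6×5 + 4×6 + 5×3 + 6×6 + 6×1 + 5×6 + 4×1 = 145

Omar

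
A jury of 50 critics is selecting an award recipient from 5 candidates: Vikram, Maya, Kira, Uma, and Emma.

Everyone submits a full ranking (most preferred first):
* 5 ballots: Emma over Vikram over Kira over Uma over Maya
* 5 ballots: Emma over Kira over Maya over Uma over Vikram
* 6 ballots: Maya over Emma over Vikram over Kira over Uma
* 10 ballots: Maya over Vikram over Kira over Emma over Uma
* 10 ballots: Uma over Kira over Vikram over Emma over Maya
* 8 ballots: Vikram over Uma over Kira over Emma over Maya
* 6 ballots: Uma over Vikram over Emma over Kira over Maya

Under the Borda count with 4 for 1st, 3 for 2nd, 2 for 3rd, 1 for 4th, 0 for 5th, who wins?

Vikram: 5×3 + 5×0 + 6×2 + 10×3 + 10×2 + 8×4 + 6×3 = 127
Maya: 5×0 + 5×2 + 6×4 + 10×4 + 10×0 + 8×0 + 6×0 = 74
Kira: 5×2 + 5×3 + 6×1 + 10×2 + 10×3 + 8×2 + 6×1 = 103
Uma: 5×1 + 5×1 + 6×0 + 10×0 + 10×4 + 8×3 + 6×4 = 98
Emma: 5×4 + 5×4 + 6×3 + 10×1 + 10×1 + 8×1 + 6×2 = 98

Vikram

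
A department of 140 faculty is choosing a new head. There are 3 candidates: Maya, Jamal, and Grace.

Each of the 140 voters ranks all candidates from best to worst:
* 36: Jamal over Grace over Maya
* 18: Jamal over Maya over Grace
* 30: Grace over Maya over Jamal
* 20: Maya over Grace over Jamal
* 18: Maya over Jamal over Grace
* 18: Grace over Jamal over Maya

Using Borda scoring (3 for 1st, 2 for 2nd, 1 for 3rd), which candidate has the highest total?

Maya: 36×1 + 18×2 + 30×2 + 20×3 + 18×3 + 18×1 = 264
Jamal: 36×3 + 18×3 + 30×1 + 20×1 + 18×2 + 18×2 = 284
Grace: 36×2 + 18×1 + 30×3 + 20×2 + 18×1 + 18×3 = 292

Grace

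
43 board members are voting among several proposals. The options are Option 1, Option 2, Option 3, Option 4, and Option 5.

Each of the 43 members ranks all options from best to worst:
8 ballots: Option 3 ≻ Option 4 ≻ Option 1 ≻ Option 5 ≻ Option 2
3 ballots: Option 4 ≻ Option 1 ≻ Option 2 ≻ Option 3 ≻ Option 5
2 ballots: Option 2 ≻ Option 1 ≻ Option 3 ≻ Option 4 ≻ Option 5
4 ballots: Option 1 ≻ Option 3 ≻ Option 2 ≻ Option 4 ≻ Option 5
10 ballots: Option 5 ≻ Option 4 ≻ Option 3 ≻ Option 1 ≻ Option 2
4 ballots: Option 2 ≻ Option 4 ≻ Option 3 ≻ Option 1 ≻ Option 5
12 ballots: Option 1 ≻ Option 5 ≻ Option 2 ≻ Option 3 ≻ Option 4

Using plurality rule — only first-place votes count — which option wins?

Option 1

First-place votes: Option 1 16, Option 2 6, Option 3 8, Option 4 3, Option 5 10.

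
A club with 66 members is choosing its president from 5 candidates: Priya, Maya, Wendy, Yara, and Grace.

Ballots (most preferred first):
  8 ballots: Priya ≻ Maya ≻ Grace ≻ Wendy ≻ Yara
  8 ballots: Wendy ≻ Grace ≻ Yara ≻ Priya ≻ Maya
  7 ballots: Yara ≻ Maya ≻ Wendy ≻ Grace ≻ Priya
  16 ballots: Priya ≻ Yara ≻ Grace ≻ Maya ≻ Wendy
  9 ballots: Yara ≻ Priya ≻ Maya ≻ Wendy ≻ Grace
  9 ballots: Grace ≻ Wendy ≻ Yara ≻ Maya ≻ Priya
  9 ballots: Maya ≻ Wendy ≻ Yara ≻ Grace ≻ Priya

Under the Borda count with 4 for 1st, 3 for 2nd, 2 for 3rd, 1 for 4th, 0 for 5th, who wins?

Yara

Priya: 8×4 + 8×1 + 7×0 + 16×4 + 9×3 + 9×0 + 9×0 = 131
Maya: 8×3 + 8×0 + 7×3 + 16×1 + 9×2 + 9×1 + 9×4 = 124
Wendy: 8×1 + 8×4 + 7×2 + 16×0 + 9×1 + 9×3 + 9×3 = 117
Yara: 8×0 + 8×2 + 7×4 + 16×3 + 9×4 + 9×2 + 9×2 = 164
Grace: 8×2 + 8×3 + 7×1 + 16×2 + 9×0 + 9×4 + 9×1 = 124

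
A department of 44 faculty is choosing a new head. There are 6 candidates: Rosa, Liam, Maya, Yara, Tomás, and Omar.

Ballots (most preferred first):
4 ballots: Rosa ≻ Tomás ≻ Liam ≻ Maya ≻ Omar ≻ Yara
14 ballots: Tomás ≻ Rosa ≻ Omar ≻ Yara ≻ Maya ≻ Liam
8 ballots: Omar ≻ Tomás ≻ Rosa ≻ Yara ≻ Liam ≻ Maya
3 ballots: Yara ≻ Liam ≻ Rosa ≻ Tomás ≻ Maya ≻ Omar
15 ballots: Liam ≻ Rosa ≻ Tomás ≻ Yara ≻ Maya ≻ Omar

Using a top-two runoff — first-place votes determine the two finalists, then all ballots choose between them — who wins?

Round 1 first-place votes: Rosa 4, Liam 15, Maya 0, Yara 3, Tomás 14, Omar 8. Liam and Tomás advance.
Runoff: Liam is ranked above Tomás on 18 ballots, Tomás above Liam on 26.

Tomás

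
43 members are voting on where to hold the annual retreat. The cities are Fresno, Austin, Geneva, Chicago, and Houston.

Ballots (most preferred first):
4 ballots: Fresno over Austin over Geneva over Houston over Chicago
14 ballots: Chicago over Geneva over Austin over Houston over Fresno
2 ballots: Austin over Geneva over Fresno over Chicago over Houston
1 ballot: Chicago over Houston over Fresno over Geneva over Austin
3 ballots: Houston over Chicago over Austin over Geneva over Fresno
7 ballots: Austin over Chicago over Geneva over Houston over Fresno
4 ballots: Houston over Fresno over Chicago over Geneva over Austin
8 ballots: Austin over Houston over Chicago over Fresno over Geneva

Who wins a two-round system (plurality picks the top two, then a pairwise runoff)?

Chicago

Round 1 first-place votes: Fresno 4, Austin 17, Geneva 0, Chicago 15, Houston 7. Austin and Chicago advance.
Runoff: Austin is ranked above Chicago on 21 ballots, Chicago above Austin on 22.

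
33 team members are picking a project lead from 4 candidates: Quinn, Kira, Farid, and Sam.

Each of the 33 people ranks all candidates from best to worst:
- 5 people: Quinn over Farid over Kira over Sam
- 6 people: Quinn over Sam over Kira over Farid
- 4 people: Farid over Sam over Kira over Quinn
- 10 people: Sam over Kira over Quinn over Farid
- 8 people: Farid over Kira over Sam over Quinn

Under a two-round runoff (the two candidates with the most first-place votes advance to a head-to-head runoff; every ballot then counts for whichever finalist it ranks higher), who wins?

Quinn

Round 1 first-place votes: Quinn 11, Kira 0, Farid 12, Sam 10. Farid and Quinn advance.
Runoff: Farid is ranked above Quinn on 12 ballots, Quinn above Farid on 21.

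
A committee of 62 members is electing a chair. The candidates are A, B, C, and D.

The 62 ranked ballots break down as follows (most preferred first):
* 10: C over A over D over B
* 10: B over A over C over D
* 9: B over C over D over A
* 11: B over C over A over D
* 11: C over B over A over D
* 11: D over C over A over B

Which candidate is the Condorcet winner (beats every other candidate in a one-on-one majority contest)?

C

C vs A: 52–10
C vs B: 32–30
C vs D: 51–11
C beats every other candidate.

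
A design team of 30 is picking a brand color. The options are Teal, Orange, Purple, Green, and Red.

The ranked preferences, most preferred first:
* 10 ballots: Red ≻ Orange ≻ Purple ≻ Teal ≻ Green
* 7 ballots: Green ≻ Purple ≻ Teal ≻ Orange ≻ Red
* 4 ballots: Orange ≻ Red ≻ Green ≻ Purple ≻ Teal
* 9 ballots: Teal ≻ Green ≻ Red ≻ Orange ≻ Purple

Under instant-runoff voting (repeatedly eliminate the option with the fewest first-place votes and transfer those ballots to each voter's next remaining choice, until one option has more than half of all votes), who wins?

Teal

Round 1: Teal 9, Orange 4, Purple 0, Green 7, Red 10. Purple eliminated.
Round 2: Teal 9, Orange 4, Green 7, Red 10. Orange eliminated.
Round 3: Teal 9, Green 7, Red 14. Green eliminated.
Round 4: Teal 16, Red 14. Teal has a majority (≥16).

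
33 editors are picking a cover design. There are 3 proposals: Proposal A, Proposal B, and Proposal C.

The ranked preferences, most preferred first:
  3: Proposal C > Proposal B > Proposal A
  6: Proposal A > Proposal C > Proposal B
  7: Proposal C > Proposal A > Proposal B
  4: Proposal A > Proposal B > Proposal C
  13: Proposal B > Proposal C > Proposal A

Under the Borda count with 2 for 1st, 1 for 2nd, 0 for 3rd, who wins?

Proposal C

Proposal A: 3×0 + 6×2 + 7×1 + 4×2 + 13×0 = 27
Proposal B: 3×1 + 6×0 + 7×0 + 4×1 + 13×2 = 33
Proposal C: 3×2 + 6×1 + 7×2 + 4×0 + 13×1 = 39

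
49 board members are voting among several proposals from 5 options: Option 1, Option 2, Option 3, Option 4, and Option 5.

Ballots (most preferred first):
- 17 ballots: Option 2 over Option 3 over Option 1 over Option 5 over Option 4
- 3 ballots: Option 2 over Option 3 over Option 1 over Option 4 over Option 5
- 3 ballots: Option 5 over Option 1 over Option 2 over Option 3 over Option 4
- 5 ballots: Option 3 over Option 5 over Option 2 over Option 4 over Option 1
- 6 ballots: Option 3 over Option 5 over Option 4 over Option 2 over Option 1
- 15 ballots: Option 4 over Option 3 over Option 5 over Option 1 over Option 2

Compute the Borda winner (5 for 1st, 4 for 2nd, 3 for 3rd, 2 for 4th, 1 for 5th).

Option 3

Option 1: 17×3 + 3×3 + 3×4 + 5×1 + 6×1 + 15×2 = 113
Option 2: 17×5 + 3×5 + 3×3 + 5×3 + 6×2 + 15×1 = 151
Option 3: 17×4 + 3×4 + 3×2 + 5×5 + 6×5 + 15×4 = 201
Option 4: 17×1 + 3×2 + 3×1 + 5×2 + 6×3 + 15×5 = 129
Option 5: 17×2 + 3×1 + 3×5 + 5×4 + 6×4 + 15×3 = 141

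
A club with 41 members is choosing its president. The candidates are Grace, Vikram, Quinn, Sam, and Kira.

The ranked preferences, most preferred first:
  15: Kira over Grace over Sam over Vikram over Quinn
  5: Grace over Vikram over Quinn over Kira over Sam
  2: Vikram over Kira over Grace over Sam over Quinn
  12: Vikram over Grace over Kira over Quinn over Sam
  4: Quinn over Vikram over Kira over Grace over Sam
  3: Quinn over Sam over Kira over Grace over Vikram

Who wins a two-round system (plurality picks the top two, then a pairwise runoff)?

Vikram

Round 1 first-place votes: Grace 5, Vikram 14, Quinn 7, Sam 0, Kira 15. Kira and Vikram advance.
Runoff: Kira is ranked above Vikram on 18 ballots, Vikram above Kira on 23.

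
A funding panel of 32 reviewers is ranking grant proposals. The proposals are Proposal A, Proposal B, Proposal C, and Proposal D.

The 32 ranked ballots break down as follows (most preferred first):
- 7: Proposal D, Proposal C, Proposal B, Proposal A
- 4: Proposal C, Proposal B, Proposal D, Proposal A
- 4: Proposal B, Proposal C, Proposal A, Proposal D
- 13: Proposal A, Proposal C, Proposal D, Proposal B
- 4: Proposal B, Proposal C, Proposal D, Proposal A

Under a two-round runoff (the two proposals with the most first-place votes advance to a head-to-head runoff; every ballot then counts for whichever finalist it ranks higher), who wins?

Round 1 first-place votes: Proposal A 13, Proposal B 8, Proposal C 4, Proposal D 7. Proposal A and Proposal B advance.
Runoff: Proposal A is ranked above Proposal B on 13 ballots, Proposal B above Proposal A on 19.

Proposal B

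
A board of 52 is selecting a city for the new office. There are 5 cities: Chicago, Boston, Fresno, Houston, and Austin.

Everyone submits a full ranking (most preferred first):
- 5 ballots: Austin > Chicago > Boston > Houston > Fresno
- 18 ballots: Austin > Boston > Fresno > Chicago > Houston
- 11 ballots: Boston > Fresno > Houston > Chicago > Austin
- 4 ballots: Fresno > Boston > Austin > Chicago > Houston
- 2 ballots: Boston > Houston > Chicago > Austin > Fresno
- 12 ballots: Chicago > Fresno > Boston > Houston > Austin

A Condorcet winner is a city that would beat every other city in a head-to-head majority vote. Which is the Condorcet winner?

Boston vs Chicago: 35–17
Boston vs Fresno: 36–16
Boston vs Houston: 52–0
Boston vs Austin: 29–23
Boston beats every other city.

Boston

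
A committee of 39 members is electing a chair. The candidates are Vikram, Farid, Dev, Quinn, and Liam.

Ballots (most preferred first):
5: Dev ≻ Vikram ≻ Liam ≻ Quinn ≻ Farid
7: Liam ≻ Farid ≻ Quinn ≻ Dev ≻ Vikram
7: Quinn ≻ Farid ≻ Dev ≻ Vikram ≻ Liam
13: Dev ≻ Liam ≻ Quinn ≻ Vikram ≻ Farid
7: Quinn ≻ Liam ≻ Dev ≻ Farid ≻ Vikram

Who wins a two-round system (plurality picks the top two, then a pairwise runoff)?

Quinn

Round 1 first-place votes: Vikram 0, Farid 0, Dev 18, Quinn 14, Liam 7. Dev and Quinn advance.
Runoff: Dev is ranked above Quinn on 18 ballots, Quinn above Dev on 21.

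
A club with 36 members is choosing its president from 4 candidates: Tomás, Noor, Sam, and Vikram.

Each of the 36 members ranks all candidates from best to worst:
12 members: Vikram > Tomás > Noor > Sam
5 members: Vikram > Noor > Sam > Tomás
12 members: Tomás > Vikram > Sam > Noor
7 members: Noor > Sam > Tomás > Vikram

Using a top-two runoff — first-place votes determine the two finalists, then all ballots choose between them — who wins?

Tomás

Round 1 first-place votes: Tomás 12, Noor 7, Sam 0, Vikram 17. Vikram and Tomás advance.
Runoff: Vikram is ranked above Tomás on 17 ballots, Tomás above Vikram on 19.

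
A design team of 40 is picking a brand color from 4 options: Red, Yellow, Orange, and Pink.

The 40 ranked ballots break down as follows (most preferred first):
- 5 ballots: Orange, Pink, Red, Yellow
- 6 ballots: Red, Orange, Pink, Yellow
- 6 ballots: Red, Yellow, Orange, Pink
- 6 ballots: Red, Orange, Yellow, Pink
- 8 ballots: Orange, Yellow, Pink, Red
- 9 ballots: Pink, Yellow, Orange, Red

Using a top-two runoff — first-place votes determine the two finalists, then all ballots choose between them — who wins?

Round 1 first-place votes: Red 18, Yellow 0, Orange 13, Pink 9. Red and Orange advance.
Runoff: Red is ranked above Orange on 18 ballots, Orange above Red on 22.

Orange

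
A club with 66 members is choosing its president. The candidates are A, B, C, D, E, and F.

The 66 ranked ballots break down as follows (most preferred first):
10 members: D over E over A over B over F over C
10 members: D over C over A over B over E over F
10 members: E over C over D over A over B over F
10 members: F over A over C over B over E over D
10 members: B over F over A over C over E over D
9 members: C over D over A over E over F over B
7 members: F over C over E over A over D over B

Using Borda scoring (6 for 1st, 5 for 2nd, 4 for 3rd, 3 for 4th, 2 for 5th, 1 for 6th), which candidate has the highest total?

C

A: 10×4 + 10×4 + 10×3 + 10×5 + 10×4 + 9×4 + 7×3 = 257
B: 10×3 + 10×3 + 10×2 + 10×3 + 10×6 + 9×1 + 7×1 = 186
C: 10×1 + 10×5 + 10×5 + 10×4 + 10×3 + 9×6 + 7×5 = 269
D: 10×6 + 10×6 + 10×4 + 10×1 + 10×1 + 9×5 + 7×2 = 239
E: 10×5 + 10×2 + 10×6 + 10×2 + 10×2 + 9×3 + 7×4 = 225
F: 10×2 + 10×1 + 10×1 + 10×6 + 10×5 + 9×2 + 7×6 = 210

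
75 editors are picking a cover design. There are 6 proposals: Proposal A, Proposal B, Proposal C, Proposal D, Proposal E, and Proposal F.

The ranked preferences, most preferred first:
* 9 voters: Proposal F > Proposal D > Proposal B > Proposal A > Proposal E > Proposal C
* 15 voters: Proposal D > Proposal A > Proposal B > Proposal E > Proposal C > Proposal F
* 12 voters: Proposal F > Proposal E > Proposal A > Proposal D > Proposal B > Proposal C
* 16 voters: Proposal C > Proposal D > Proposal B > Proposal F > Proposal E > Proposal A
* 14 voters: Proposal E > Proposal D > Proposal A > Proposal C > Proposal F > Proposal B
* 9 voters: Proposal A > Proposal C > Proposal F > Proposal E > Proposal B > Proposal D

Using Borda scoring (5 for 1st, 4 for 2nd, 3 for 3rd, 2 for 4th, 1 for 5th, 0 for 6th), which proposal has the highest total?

Proposal A: 9×2 + 15×4 + 12×3 + 16×0 + 14×3 + 9×5 = 201
Proposal B: 9×3 + 15×3 + 12×1 + 16×3 + 14×0 + 9×1 = 141
Proposal C: 9×0 + 15×1 + 12×0 + 16×5 + 14×2 + 9×4 = 159
Proposal D: 9×4 + 15×5 + 12×2 + 16×4 + 14×4 + 9×0 = 255
Proposal E: 9×1 + 15×2 + 12×4 + 16×1 + 14×5 + 9×2 = 191
Proposal F: 9×5 + 15×0 + 12×5 + 16×2 + 14×1 + 9×3 = 178

Proposal D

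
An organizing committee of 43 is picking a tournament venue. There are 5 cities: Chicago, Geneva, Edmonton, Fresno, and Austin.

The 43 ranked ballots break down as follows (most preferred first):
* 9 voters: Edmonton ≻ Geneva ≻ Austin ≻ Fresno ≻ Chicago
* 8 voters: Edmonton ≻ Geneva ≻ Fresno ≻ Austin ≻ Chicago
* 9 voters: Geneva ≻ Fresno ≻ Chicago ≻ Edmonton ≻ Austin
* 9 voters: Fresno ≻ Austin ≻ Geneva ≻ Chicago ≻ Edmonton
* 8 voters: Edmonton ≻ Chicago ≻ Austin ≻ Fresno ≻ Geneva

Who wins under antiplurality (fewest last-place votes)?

Fresno

Last-place votes: Chicago 17, Geneva 8, Edmonton 9, Fresno 0, Austin 9.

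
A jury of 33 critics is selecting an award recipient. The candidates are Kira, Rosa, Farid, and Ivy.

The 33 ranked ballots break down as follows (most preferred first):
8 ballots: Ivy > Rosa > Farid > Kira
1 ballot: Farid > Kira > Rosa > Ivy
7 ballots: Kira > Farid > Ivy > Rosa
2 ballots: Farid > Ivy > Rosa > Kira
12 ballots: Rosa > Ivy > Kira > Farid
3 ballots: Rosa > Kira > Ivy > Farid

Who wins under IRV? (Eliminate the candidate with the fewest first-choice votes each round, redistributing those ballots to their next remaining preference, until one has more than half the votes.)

Round 1: Kira 7, Rosa 15, Farid 3, Ivy 8. Farid eliminated.
Round 2: Kira 8, Rosa 15, Ivy 10. Kira eliminated.
Round 3: Rosa 16, Ivy 17. Ivy has a majority (≥17).

Ivy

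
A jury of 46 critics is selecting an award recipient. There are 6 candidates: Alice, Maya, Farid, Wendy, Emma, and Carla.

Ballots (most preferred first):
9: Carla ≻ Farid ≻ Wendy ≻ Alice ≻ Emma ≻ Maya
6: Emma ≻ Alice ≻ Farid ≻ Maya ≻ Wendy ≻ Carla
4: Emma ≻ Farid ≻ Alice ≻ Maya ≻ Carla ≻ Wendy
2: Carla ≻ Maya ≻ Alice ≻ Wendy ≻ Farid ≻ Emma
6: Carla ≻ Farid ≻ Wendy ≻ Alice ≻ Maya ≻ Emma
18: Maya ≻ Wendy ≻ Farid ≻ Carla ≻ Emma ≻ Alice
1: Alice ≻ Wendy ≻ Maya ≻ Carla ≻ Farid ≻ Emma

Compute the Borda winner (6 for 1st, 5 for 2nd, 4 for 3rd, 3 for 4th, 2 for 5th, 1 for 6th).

Alice: 9×3 + 6×5 + 4×4 + 2×4 + 6×3 + 18×1 + 1×6 = 123
Maya: 9×1 + 6×3 + 4×3 + 2×5 + 6×2 + 18×6 + 1×4 = 173
Farid: 9×5 + 6×4 + 4×5 + 2×2 + 6×5 + 18×4 + 1×2 = 197
Wendy: 9×4 + 6×2 + 4×1 + 2×3 + 6×4 + 18×5 + 1×5 = 177
Emma: 9×2 + 6×6 + 4×6 + 2×1 + 6×1 + 18×2 + 1×1 = 123
Carla: 9×6 + 6×1 + 4×2 + 2×6 + 6×6 + 18×3 + 1×3 = 173

Farid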